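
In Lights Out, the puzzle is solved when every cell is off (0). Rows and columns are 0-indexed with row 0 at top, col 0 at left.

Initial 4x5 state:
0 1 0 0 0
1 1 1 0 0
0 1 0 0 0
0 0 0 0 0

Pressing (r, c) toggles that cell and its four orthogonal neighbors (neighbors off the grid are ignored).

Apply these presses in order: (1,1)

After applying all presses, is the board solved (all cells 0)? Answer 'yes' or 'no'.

Answer: yes

Derivation:
After press 1 at (1,1):
0 0 0 0 0
0 0 0 0 0
0 0 0 0 0
0 0 0 0 0

Lights still on: 0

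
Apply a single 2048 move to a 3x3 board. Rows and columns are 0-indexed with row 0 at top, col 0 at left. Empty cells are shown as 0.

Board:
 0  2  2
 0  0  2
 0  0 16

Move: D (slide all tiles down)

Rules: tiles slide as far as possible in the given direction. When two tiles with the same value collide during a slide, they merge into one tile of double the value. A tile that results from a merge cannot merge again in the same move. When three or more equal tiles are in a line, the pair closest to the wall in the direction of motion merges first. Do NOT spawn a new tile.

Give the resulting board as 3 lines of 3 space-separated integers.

Slide down:
col 0: [0, 0, 0] -> [0, 0, 0]
col 1: [2, 0, 0] -> [0, 0, 2]
col 2: [2, 2, 16] -> [0, 4, 16]

Answer:  0  0  0
 0  0  4
 0  2 16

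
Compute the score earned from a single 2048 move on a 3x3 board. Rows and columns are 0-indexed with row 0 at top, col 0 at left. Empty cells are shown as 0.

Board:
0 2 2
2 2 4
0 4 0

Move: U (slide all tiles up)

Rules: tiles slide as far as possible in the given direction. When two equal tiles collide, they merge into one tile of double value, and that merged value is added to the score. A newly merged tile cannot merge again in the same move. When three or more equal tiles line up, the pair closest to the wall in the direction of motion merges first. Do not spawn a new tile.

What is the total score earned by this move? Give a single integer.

Slide up:
col 0: [0, 2, 0] -> [2, 0, 0]  score +0 (running 0)
col 1: [2, 2, 4] -> [4, 4, 0]  score +4 (running 4)
col 2: [2, 4, 0] -> [2, 4, 0]  score +0 (running 4)
Board after move:
2 4 2
0 4 4
0 0 0

Answer: 4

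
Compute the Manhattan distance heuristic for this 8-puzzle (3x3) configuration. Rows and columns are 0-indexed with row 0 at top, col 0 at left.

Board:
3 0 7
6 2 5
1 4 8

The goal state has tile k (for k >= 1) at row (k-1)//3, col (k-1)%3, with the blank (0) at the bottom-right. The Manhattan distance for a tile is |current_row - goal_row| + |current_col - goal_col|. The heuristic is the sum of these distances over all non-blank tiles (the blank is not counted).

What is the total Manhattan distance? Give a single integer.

Tile 3: at (0,0), goal (0,2), distance |0-0|+|0-2| = 2
Tile 7: at (0,2), goal (2,0), distance |0-2|+|2-0| = 4
Tile 6: at (1,0), goal (1,2), distance |1-1|+|0-2| = 2
Tile 2: at (1,1), goal (0,1), distance |1-0|+|1-1| = 1
Tile 5: at (1,2), goal (1,1), distance |1-1|+|2-1| = 1
Tile 1: at (2,0), goal (0,0), distance |2-0|+|0-0| = 2
Tile 4: at (2,1), goal (1,0), distance |2-1|+|1-0| = 2
Tile 8: at (2,2), goal (2,1), distance |2-2|+|2-1| = 1
Sum: 2 + 4 + 2 + 1 + 1 + 2 + 2 + 1 = 15

Answer: 15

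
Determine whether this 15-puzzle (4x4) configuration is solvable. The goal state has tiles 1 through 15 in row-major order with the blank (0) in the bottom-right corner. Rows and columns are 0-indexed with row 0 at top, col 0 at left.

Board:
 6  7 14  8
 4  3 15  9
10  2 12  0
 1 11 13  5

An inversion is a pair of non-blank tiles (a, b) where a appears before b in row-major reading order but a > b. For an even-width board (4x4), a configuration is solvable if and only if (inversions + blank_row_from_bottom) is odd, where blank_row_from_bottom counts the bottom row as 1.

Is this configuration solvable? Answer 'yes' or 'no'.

Answer: yes

Derivation:
Inversions: 51
Blank is in row 2 (0-indexed from top), which is row 2 counting from the bottom (bottom = 1).
51 + 2 = 53, which is odd, so the puzzle is solvable.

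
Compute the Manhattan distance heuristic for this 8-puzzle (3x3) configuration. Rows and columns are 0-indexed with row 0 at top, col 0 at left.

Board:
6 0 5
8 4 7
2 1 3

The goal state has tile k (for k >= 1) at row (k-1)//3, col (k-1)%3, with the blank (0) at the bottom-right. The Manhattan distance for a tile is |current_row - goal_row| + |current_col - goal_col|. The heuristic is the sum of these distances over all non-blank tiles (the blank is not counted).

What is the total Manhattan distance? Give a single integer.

Answer: 19

Derivation:
Tile 6: (0,0)->(1,2) = 3
Tile 5: (0,2)->(1,1) = 2
Tile 8: (1,0)->(2,1) = 2
Tile 4: (1,1)->(1,0) = 1
Tile 7: (1,2)->(2,0) = 3
Tile 2: (2,0)->(0,1) = 3
Tile 1: (2,1)->(0,0) = 3
Tile 3: (2,2)->(0,2) = 2
Sum: 3 + 2 + 2 + 1 + 3 + 3 + 3 + 2 = 19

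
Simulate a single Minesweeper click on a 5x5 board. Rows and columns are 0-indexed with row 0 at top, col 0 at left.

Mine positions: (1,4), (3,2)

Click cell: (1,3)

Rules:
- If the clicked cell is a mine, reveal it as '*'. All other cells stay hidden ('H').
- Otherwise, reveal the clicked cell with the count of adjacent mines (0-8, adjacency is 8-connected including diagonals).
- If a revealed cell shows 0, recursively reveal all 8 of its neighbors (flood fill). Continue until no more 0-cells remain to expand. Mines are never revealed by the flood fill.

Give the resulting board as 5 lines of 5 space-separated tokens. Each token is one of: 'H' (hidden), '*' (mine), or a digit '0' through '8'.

H H H H H
H H H 1 H
H H H H H
H H H H H
H H H H H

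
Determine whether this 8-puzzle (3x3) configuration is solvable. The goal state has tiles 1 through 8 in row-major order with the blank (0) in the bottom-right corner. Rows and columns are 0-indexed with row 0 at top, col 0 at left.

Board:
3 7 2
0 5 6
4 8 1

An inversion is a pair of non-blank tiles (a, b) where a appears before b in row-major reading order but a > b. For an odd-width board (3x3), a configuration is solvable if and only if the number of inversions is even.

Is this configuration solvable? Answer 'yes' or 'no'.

Inversions (pairs i<j in row-major order where tile[i] > tile[j] > 0): 14
14 is even, so the puzzle is solvable.

Answer: yes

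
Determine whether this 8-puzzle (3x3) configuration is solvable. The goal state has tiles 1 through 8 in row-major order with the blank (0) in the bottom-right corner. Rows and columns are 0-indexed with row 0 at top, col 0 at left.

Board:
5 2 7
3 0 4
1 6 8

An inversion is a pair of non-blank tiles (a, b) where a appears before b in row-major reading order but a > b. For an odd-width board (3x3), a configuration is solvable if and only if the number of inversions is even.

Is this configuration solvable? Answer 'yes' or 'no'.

Answer: no

Derivation:
Inversions (pairs i<j in row-major order where tile[i] > tile[j] > 0): 11
11 is odd, so the puzzle is not solvable.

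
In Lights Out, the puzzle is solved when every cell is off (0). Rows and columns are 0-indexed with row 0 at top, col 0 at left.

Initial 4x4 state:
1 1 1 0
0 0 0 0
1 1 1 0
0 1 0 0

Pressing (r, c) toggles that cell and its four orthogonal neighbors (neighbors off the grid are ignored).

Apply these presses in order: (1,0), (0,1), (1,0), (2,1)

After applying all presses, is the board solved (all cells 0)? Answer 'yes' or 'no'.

Answer: yes

Derivation:
After press 1 at (1,0):
0 1 1 0
1 1 0 0
0 1 1 0
0 1 0 0

After press 2 at (0,1):
1 0 0 0
1 0 0 0
0 1 1 0
0 1 0 0

After press 3 at (1,0):
0 0 0 0
0 1 0 0
1 1 1 0
0 1 0 0

After press 4 at (2,1):
0 0 0 0
0 0 0 0
0 0 0 0
0 0 0 0

Lights still on: 0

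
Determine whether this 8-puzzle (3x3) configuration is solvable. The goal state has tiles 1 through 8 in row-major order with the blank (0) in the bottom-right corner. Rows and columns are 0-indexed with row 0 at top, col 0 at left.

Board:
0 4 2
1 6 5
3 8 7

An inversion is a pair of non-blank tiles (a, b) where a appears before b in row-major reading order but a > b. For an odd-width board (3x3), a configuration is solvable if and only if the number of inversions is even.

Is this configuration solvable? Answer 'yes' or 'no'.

Inversions (pairs i<j in row-major order where tile[i] > tile[j] > 0): 8
8 is even, so the puzzle is solvable.

Answer: yes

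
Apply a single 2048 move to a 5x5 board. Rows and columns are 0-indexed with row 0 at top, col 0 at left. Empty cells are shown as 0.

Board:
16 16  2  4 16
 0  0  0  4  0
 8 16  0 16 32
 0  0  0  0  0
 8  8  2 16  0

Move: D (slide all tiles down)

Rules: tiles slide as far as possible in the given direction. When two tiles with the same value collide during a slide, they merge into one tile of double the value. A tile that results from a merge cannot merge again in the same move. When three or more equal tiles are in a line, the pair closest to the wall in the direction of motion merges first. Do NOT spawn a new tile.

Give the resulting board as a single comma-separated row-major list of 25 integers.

Slide down:
col 0: [16, 0, 8, 0, 8] -> [0, 0, 0, 16, 16]
col 1: [16, 0, 16, 0, 8] -> [0, 0, 0, 32, 8]
col 2: [2, 0, 0, 0, 2] -> [0, 0, 0, 0, 4]
col 3: [4, 4, 16, 0, 16] -> [0, 0, 0, 8, 32]
col 4: [16, 0, 32, 0, 0] -> [0, 0, 0, 16, 32]

Answer: 0, 0, 0, 0, 0, 0, 0, 0, 0, 0, 0, 0, 0, 0, 0, 16, 32, 0, 8, 16, 16, 8, 4, 32, 32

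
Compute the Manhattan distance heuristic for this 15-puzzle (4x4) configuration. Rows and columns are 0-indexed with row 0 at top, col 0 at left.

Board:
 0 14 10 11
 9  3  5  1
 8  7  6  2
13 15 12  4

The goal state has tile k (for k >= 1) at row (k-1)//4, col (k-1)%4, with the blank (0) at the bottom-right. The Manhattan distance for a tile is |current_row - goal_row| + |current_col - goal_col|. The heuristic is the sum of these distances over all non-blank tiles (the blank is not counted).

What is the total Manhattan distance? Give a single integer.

Answer: 36

Derivation:
Tile 14: at (0,1), goal (3,1), distance |0-3|+|1-1| = 3
Tile 10: at (0,2), goal (2,1), distance |0-2|+|2-1| = 3
Tile 11: at (0,3), goal (2,2), distance |0-2|+|3-2| = 3
Tile 9: at (1,0), goal (2,0), distance |1-2|+|0-0| = 1
Tile 3: at (1,1), goal (0,2), distance |1-0|+|1-2| = 2
Tile 5: at (1,2), goal (1,0), distance |1-1|+|2-0| = 2
Tile 1: at (1,3), goal (0,0), distance |1-0|+|3-0| = 4
Tile 8: at (2,0), goal (1,3), distance |2-1|+|0-3| = 4
Tile 7: at (2,1), goal (1,2), distance |2-1|+|1-2| = 2
Tile 6: at (2,2), goal (1,1), distance |2-1|+|2-1| = 2
Tile 2: at (2,3), goal (0,1), distance |2-0|+|3-1| = 4
Tile 13: at (3,0), goal (3,0), distance |3-3|+|0-0| = 0
Tile 15: at (3,1), goal (3,2), distance |3-3|+|1-2| = 1
Tile 12: at (3,2), goal (2,3), distance |3-2|+|2-3| = 2
Tile 4: at (3,3), goal (0,3), distance |3-0|+|3-3| = 3
Sum: 3 + 3 + 3 + 1 + 2 + 2 + 4 + 4 + 2 + 2 + 4 + 0 + 1 + 2 + 3 = 36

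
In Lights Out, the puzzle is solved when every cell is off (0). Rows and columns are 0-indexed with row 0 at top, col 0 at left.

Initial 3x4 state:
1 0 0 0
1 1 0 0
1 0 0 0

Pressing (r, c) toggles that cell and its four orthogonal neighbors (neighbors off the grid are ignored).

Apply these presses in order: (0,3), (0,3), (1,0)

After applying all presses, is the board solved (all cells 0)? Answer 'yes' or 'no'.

Answer: yes

Derivation:
After press 1 at (0,3):
1 0 1 1
1 1 0 1
1 0 0 0

After press 2 at (0,3):
1 0 0 0
1 1 0 0
1 0 0 0

After press 3 at (1,0):
0 0 0 0
0 0 0 0
0 0 0 0

Lights still on: 0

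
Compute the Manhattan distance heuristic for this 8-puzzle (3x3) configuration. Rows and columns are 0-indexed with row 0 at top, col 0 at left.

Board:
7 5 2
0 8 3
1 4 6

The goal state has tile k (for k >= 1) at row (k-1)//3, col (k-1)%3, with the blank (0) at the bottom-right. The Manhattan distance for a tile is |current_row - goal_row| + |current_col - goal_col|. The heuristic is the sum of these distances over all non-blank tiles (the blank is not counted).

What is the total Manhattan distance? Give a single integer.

Tile 7: at (0,0), goal (2,0), distance |0-2|+|0-0| = 2
Tile 5: at (0,1), goal (1,1), distance |0-1|+|1-1| = 1
Tile 2: at (0,2), goal (0,1), distance |0-0|+|2-1| = 1
Tile 8: at (1,1), goal (2,1), distance |1-2|+|1-1| = 1
Tile 3: at (1,2), goal (0,2), distance |1-0|+|2-2| = 1
Tile 1: at (2,0), goal (0,0), distance |2-0|+|0-0| = 2
Tile 4: at (2,1), goal (1,0), distance |2-1|+|1-0| = 2
Tile 6: at (2,2), goal (1,2), distance |2-1|+|2-2| = 1
Sum: 2 + 1 + 1 + 1 + 1 + 2 + 2 + 1 = 11

Answer: 11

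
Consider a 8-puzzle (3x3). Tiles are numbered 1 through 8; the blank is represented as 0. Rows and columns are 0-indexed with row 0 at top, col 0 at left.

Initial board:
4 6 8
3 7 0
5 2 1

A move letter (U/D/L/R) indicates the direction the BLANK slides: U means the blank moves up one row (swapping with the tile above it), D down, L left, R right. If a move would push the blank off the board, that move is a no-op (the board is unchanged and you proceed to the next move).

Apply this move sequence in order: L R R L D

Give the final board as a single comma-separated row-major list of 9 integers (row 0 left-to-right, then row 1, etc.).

Answer: 4, 6, 8, 3, 2, 7, 5, 0, 1

Derivation:
After move 1 (L):
4 6 8
3 0 7
5 2 1

After move 2 (R):
4 6 8
3 7 0
5 2 1

After move 3 (R):
4 6 8
3 7 0
5 2 1

After move 4 (L):
4 6 8
3 0 7
5 2 1

After move 5 (D):
4 6 8
3 2 7
5 0 1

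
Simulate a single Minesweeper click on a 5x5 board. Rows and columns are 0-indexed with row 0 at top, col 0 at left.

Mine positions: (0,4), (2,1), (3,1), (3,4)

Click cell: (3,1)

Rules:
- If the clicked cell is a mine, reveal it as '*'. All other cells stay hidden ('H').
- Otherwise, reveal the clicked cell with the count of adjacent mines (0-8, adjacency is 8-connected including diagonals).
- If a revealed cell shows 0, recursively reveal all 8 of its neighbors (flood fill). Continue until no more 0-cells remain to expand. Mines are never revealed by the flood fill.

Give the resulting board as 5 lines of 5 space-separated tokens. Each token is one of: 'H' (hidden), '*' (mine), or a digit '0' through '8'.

H H H H H
H H H H H
H H H H H
H * H H H
H H H H H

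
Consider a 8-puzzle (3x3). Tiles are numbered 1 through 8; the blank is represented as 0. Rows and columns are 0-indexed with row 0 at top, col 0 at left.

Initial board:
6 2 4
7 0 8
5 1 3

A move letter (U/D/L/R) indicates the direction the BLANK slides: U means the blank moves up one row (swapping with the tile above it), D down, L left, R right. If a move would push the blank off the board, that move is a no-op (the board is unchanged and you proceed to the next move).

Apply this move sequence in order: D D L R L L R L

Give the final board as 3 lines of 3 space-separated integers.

Answer: 6 2 4
7 1 8
0 5 3

Derivation:
After move 1 (D):
6 2 4
7 1 8
5 0 3

After move 2 (D):
6 2 4
7 1 8
5 0 3

After move 3 (L):
6 2 4
7 1 8
0 5 3

After move 4 (R):
6 2 4
7 1 8
5 0 3

After move 5 (L):
6 2 4
7 1 8
0 5 3

After move 6 (L):
6 2 4
7 1 8
0 5 3

After move 7 (R):
6 2 4
7 1 8
5 0 3

After move 8 (L):
6 2 4
7 1 8
0 5 3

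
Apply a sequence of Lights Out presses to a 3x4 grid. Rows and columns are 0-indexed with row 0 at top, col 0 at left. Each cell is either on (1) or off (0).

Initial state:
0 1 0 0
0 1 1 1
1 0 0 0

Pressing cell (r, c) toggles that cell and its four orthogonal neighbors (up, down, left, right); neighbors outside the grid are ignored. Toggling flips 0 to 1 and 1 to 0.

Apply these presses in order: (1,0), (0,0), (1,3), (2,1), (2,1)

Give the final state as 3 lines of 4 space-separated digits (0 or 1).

Answer: 0 0 0 1
0 0 0 0
0 0 0 1

Derivation:
After press 1 at (1,0):
1 1 0 0
1 0 1 1
0 0 0 0

After press 2 at (0,0):
0 0 0 0
0 0 1 1
0 0 0 0

After press 3 at (1,3):
0 0 0 1
0 0 0 0
0 0 0 1

After press 4 at (2,1):
0 0 0 1
0 1 0 0
1 1 1 1

After press 5 at (2,1):
0 0 0 1
0 0 0 0
0 0 0 1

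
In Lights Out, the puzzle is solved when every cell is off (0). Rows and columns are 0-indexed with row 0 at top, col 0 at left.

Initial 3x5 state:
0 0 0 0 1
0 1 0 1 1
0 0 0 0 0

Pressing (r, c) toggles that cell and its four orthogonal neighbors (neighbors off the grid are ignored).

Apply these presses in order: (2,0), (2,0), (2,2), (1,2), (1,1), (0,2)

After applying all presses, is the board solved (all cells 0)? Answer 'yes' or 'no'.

Answer: no

Derivation:
After press 1 at (2,0):
0 0 0 0 1
1 1 0 1 1
1 1 0 0 0

After press 2 at (2,0):
0 0 0 0 1
0 1 0 1 1
0 0 0 0 0

After press 3 at (2,2):
0 0 0 0 1
0 1 1 1 1
0 1 1 1 0

After press 4 at (1,2):
0 0 1 0 1
0 0 0 0 1
0 1 0 1 0

After press 5 at (1,1):
0 1 1 0 1
1 1 1 0 1
0 0 0 1 0

After press 6 at (0,2):
0 0 0 1 1
1 1 0 0 1
0 0 0 1 0

Lights still on: 6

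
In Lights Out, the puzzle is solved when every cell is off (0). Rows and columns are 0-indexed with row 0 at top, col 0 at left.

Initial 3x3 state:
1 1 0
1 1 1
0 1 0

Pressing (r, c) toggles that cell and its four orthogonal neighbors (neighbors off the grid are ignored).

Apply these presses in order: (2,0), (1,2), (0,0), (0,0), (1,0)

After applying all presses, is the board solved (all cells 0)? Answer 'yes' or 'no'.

After press 1 at (2,0):
1 1 0
0 1 1
1 0 0

After press 2 at (1,2):
1 1 1
0 0 0
1 0 1

After press 3 at (0,0):
0 0 1
1 0 0
1 0 1

After press 4 at (0,0):
1 1 1
0 0 0
1 0 1

After press 5 at (1,0):
0 1 1
1 1 0
0 0 1

Lights still on: 5

Answer: no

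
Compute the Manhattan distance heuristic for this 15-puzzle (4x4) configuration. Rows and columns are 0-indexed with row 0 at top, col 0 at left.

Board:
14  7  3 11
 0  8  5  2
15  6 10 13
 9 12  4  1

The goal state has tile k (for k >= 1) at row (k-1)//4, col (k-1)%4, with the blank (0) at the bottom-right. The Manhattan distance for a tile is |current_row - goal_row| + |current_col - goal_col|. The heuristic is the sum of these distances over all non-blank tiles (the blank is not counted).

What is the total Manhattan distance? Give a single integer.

Tile 14: (0,0)->(3,1) = 4
Tile 7: (0,1)->(1,2) = 2
Tile 3: (0,2)->(0,2) = 0
Tile 11: (0,3)->(2,2) = 3
Tile 8: (1,1)->(1,3) = 2
Tile 5: (1,2)->(1,0) = 2
Tile 2: (1,3)->(0,1) = 3
Tile 15: (2,0)->(3,2) = 3
Tile 6: (2,1)->(1,1) = 1
Tile 10: (2,2)->(2,1) = 1
Tile 13: (2,3)->(3,0) = 4
Tile 9: (3,0)->(2,0) = 1
Tile 12: (3,1)->(2,3) = 3
Tile 4: (3,2)->(0,3) = 4
Tile 1: (3,3)->(0,0) = 6
Sum: 4 + 2 + 0 + 3 + 2 + 2 + 3 + 3 + 1 + 1 + 4 + 1 + 3 + 4 + 6 = 39

Answer: 39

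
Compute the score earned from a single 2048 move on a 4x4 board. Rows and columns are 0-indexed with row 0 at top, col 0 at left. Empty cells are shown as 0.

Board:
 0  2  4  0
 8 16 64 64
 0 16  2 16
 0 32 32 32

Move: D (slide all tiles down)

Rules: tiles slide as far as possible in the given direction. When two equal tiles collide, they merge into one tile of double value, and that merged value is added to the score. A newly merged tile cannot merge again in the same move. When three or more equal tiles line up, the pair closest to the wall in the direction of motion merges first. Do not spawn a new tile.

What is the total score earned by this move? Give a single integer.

Slide down:
col 0: [0, 8, 0, 0] -> [0, 0, 0, 8]  score +0 (running 0)
col 1: [2, 16, 16, 32] -> [0, 2, 32, 32]  score +32 (running 32)
col 2: [4, 64, 2, 32] -> [4, 64, 2, 32]  score +0 (running 32)
col 3: [0, 64, 16, 32] -> [0, 64, 16, 32]  score +0 (running 32)
Board after move:
 0  0  4  0
 0  2 64 64
 0 32  2 16
 8 32 32 32

Answer: 32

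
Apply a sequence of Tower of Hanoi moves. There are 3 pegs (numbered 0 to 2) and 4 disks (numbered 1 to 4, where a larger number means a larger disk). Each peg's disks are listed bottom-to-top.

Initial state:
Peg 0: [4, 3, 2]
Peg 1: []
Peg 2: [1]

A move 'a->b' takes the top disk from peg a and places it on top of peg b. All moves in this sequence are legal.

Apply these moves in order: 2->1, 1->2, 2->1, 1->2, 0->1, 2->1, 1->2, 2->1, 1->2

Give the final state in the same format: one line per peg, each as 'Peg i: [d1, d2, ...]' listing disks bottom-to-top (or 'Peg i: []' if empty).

Answer: Peg 0: [4, 3]
Peg 1: [2]
Peg 2: [1]

Derivation:
After move 1 (2->1):
Peg 0: [4, 3, 2]
Peg 1: [1]
Peg 2: []

After move 2 (1->2):
Peg 0: [4, 3, 2]
Peg 1: []
Peg 2: [1]

After move 3 (2->1):
Peg 0: [4, 3, 2]
Peg 1: [1]
Peg 2: []

After move 4 (1->2):
Peg 0: [4, 3, 2]
Peg 1: []
Peg 2: [1]

After move 5 (0->1):
Peg 0: [4, 3]
Peg 1: [2]
Peg 2: [1]

After move 6 (2->1):
Peg 0: [4, 3]
Peg 1: [2, 1]
Peg 2: []

After move 7 (1->2):
Peg 0: [4, 3]
Peg 1: [2]
Peg 2: [1]

After move 8 (2->1):
Peg 0: [4, 3]
Peg 1: [2, 1]
Peg 2: []

After move 9 (1->2):
Peg 0: [4, 3]
Peg 1: [2]
Peg 2: [1]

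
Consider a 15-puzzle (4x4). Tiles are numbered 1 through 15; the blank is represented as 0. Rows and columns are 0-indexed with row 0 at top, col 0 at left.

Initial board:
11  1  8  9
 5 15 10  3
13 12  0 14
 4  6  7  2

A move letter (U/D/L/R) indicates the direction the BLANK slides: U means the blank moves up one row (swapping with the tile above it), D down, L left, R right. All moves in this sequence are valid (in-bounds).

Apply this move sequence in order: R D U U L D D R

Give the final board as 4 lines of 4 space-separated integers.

Answer: 11  1  8  9
 5 15 14 10
13 12  7  3
 4  6  2  0

Derivation:
After move 1 (R):
11  1  8  9
 5 15 10  3
13 12 14  0
 4  6  7  2

After move 2 (D):
11  1  8  9
 5 15 10  3
13 12 14  2
 4  6  7  0

After move 3 (U):
11  1  8  9
 5 15 10  3
13 12 14  0
 4  6  7  2

After move 4 (U):
11  1  8  9
 5 15 10  0
13 12 14  3
 4  6  7  2

After move 5 (L):
11  1  8  9
 5 15  0 10
13 12 14  3
 4  6  7  2

After move 6 (D):
11  1  8  9
 5 15 14 10
13 12  0  3
 4  6  7  2

After move 7 (D):
11  1  8  9
 5 15 14 10
13 12  7  3
 4  6  0  2

After move 8 (R):
11  1  8  9
 5 15 14 10
13 12  7  3
 4  6  2  0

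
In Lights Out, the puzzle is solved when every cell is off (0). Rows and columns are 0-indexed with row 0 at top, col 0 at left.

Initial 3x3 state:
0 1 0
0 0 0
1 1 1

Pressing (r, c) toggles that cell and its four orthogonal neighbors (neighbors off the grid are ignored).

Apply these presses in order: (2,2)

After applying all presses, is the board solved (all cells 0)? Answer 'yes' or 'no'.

After press 1 at (2,2):
0 1 0
0 0 1
1 0 0

Lights still on: 3

Answer: no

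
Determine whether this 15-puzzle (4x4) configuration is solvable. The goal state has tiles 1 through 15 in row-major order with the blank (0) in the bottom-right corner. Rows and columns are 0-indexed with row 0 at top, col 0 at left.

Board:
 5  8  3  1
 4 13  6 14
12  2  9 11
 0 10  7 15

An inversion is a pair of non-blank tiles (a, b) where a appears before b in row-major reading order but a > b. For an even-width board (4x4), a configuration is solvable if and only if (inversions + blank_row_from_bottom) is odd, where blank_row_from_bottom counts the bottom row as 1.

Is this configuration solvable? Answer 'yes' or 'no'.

Inversions: 36
Blank is in row 3 (0-indexed from top), which is row 1 counting from the bottom (bottom = 1).
36 + 1 = 37, which is odd, so the puzzle is solvable.

Answer: yes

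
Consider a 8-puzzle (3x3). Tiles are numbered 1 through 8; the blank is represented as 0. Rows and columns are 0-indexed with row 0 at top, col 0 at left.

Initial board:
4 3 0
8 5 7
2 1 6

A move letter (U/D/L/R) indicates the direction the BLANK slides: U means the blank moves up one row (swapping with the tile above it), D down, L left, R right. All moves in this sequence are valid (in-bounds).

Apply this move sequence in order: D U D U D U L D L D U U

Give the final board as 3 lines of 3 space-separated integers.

After move 1 (D):
4 3 7
8 5 0
2 1 6

After move 2 (U):
4 3 0
8 5 7
2 1 6

After move 3 (D):
4 3 7
8 5 0
2 1 6

After move 4 (U):
4 3 0
8 5 7
2 1 6

After move 5 (D):
4 3 7
8 5 0
2 1 6

After move 6 (U):
4 3 0
8 5 7
2 1 6

After move 7 (L):
4 0 3
8 5 7
2 1 6

After move 8 (D):
4 5 3
8 0 7
2 1 6

After move 9 (L):
4 5 3
0 8 7
2 1 6

After move 10 (D):
4 5 3
2 8 7
0 1 6

After move 11 (U):
4 5 3
0 8 7
2 1 6

After move 12 (U):
0 5 3
4 8 7
2 1 6

Answer: 0 5 3
4 8 7
2 1 6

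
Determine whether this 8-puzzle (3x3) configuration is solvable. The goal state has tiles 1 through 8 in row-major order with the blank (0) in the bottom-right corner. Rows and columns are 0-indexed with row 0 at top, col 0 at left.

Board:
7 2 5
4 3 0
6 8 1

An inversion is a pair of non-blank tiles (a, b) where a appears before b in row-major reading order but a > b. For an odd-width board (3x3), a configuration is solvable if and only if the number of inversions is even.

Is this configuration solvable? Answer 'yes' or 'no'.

Inversions (pairs i<j in row-major order where tile[i] > tile[j] > 0): 15
15 is odd, so the puzzle is not solvable.

Answer: no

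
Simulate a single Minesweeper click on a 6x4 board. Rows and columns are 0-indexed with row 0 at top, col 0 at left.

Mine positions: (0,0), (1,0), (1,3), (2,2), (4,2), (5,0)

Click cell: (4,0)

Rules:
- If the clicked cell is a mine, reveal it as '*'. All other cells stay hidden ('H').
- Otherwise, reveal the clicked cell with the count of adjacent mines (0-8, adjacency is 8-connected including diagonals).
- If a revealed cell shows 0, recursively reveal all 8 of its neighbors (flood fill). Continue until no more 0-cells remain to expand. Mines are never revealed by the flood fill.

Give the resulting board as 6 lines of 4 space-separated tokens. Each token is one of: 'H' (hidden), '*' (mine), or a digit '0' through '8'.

H H H H
H H H H
H H H H
H H H H
1 H H H
H H H H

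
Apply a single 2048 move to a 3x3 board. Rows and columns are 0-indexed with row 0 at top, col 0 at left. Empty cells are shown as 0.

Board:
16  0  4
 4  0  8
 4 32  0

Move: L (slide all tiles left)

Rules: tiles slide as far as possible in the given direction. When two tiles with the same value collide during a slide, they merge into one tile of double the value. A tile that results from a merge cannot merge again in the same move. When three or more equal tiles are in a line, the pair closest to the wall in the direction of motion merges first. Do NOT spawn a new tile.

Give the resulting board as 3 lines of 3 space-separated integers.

Slide left:
row 0: [16, 0, 4] -> [16, 4, 0]
row 1: [4, 0, 8] -> [4, 8, 0]
row 2: [4, 32, 0] -> [4, 32, 0]

Answer: 16  4  0
 4  8  0
 4 32  0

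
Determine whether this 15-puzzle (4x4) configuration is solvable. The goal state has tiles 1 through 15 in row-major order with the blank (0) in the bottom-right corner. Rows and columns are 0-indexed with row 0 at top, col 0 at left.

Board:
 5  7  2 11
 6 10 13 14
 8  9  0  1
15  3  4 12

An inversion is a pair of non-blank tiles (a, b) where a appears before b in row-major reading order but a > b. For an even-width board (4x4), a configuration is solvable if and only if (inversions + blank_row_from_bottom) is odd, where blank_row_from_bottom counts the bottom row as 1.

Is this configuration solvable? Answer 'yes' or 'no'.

Inversions: 46
Blank is in row 2 (0-indexed from top), which is row 2 counting from the bottom (bottom = 1).
46 + 2 = 48, which is even, so the puzzle is not solvable.

Answer: no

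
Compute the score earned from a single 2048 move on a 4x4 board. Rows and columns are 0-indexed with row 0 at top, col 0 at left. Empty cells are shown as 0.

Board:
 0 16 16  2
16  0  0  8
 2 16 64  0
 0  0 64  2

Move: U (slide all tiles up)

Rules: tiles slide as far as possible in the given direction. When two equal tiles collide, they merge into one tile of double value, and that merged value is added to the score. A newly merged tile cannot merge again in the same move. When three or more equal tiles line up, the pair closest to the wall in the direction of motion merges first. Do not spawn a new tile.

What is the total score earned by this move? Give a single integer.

Answer: 160

Derivation:
Slide up:
col 0: [0, 16, 2, 0] -> [16, 2, 0, 0]  score +0 (running 0)
col 1: [16, 0, 16, 0] -> [32, 0, 0, 0]  score +32 (running 32)
col 2: [16, 0, 64, 64] -> [16, 128, 0, 0]  score +128 (running 160)
col 3: [2, 8, 0, 2] -> [2, 8, 2, 0]  score +0 (running 160)
Board after move:
 16  32  16   2
  2   0 128   8
  0   0   0   2
  0   0   0   0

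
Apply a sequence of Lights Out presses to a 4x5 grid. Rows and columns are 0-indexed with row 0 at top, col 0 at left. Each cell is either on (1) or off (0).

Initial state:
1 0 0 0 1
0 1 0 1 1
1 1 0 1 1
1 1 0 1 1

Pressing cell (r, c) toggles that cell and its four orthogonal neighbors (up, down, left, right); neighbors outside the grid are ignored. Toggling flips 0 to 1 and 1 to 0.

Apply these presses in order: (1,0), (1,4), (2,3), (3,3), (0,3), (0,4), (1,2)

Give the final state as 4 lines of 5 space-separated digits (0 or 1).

After press 1 at (1,0):
0 0 0 0 1
1 0 0 1 1
0 1 0 1 1
1 1 0 1 1

After press 2 at (1,4):
0 0 0 0 0
1 0 0 0 0
0 1 0 1 0
1 1 0 1 1

After press 3 at (2,3):
0 0 0 0 0
1 0 0 1 0
0 1 1 0 1
1 1 0 0 1

After press 4 at (3,3):
0 0 0 0 0
1 0 0 1 0
0 1 1 1 1
1 1 1 1 0

After press 5 at (0,3):
0 0 1 1 1
1 0 0 0 0
0 1 1 1 1
1 1 1 1 0

After press 6 at (0,4):
0 0 1 0 0
1 0 0 0 1
0 1 1 1 1
1 1 1 1 0

After press 7 at (1,2):
0 0 0 0 0
1 1 1 1 1
0 1 0 1 1
1 1 1 1 0

Answer: 0 0 0 0 0
1 1 1 1 1
0 1 0 1 1
1 1 1 1 0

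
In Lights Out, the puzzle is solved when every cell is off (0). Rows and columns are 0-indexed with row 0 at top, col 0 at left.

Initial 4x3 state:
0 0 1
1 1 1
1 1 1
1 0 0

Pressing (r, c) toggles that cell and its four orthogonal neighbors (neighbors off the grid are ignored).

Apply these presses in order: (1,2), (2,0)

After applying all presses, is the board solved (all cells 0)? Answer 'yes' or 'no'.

Answer: yes

Derivation:
After press 1 at (1,2):
0 0 0
1 0 0
1 1 0
1 0 0

After press 2 at (2,0):
0 0 0
0 0 0
0 0 0
0 0 0

Lights still on: 0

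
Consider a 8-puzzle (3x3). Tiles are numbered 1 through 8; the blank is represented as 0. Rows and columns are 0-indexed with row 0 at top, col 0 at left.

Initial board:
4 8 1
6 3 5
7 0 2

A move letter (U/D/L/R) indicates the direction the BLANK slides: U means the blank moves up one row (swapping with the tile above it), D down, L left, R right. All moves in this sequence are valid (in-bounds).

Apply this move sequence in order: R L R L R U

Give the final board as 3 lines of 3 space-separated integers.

Answer: 4 8 1
6 3 0
7 2 5

Derivation:
After move 1 (R):
4 8 1
6 3 5
7 2 0

After move 2 (L):
4 8 1
6 3 5
7 0 2

After move 3 (R):
4 8 1
6 3 5
7 2 0

After move 4 (L):
4 8 1
6 3 5
7 0 2

After move 5 (R):
4 8 1
6 3 5
7 2 0

After move 6 (U):
4 8 1
6 3 0
7 2 5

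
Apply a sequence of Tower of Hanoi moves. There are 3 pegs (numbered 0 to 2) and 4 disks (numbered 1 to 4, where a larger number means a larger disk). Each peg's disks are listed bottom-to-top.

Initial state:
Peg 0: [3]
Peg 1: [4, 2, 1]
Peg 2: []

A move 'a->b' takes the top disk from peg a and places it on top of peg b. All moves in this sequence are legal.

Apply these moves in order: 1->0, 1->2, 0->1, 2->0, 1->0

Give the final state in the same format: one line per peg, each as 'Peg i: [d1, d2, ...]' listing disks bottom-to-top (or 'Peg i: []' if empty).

Answer: Peg 0: [3, 2, 1]
Peg 1: [4]
Peg 2: []

Derivation:
After move 1 (1->0):
Peg 0: [3, 1]
Peg 1: [4, 2]
Peg 2: []

After move 2 (1->2):
Peg 0: [3, 1]
Peg 1: [4]
Peg 2: [2]

After move 3 (0->1):
Peg 0: [3]
Peg 1: [4, 1]
Peg 2: [2]

After move 4 (2->0):
Peg 0: [3, 2]
Peg 1: [4, 1]
Peg 2: []

After move 5 (1->0):
Peg 0: [3, 2, 1]
Peg 1: [4]
Peg 2: []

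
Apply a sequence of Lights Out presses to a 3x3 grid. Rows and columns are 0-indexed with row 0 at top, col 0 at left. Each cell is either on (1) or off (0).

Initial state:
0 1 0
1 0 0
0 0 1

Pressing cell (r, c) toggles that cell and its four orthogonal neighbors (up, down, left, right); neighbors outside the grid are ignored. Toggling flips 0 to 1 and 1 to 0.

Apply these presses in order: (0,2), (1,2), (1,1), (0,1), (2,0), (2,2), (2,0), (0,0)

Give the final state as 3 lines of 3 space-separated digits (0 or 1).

After press 1 at (0,2):
0 0 1
1 0 1
0 0 1

After press 2 at (1,2):
0 0 0
1 1 0
0 0 0

After press 3 at (1,1):
0 1 0
0 0 1
0 1 0

After press 4 at (0,1):
1 0 1
0 1 1
0 1 0

After press 5 at (2,0):
1 0 1
1 1 1
1 0 0

After press 6 at (2,2):
1 0 1
1 1 0
1 1 1

After press 7 at (2,0):
1 0 1
0 1 0
0 0 1

After press 8 at (0,0):
0 1 1
1 1 0
0 0 1

Answer: 0 1 1
1 1 0
0 0 1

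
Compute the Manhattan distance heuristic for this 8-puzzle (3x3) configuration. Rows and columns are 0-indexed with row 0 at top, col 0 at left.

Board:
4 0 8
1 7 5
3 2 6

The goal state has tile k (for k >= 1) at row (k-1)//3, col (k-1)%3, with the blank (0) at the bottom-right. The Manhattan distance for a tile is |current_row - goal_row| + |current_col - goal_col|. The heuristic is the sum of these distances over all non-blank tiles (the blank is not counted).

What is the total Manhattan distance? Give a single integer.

Answer: 15

Derivation:
Tile 4: (0,0)->(1,0) = 1
Tile 8: (0,2)->(2,1) = 3
Tile 1: (1,0)->(0,0) = 1
Tile 7: (1,1)->(2,0) = 2
Tile 5: (1,2)->(1,1) = 1
Tile 3: (2,0)->(0,2) = 4
Tile 2: (2,1)->(0,1) = 2
Tile 6: (2,2)->(1,2) = 1
Sum: 1 + 3 + 1 + 2 + 1 + 4 + 2 + 1 = 15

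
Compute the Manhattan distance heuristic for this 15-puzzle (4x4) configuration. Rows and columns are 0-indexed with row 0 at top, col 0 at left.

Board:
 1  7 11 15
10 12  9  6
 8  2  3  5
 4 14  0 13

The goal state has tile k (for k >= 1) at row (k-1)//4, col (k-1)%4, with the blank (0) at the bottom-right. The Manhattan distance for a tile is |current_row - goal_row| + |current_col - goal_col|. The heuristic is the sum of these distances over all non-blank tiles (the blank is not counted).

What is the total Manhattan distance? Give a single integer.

Tile 1: (0,0)->(0,0) = 0
Tile 7: (0,1)->(1,2) = 2
Tile 11: (0,2)->(2,2) = 2
Tile 15: (0,3)->(3,2) = 4
Tile 10: (1,0)->(2,1) = 2
Tile 12: (1,1)->(2,3) = 3
Tile 9: (1,2)->(2,0) = 3
Tile 6: (1,3)->(1,1) = 2
Tile 8: (2,0)->(1,3) = 4
Tile 2: (2,1)->(0,1) = 2
Tile 3: (2,2)->(0,2) = 2
Tile 5: (2,3)->(1,0) = 4
Tile 4: (3,0)->(0,3) = 6
Tile 14: (3,1)->(3,1) = 0
Tile 13: (3,3)->(3,0) = 3
Sum: 0 + 2 + 2 + 4 + 2 + 3 + 3 + 2 + 4 + 2 + 2 + 4 + 6 + 0 + 3 = 39

Answer: 39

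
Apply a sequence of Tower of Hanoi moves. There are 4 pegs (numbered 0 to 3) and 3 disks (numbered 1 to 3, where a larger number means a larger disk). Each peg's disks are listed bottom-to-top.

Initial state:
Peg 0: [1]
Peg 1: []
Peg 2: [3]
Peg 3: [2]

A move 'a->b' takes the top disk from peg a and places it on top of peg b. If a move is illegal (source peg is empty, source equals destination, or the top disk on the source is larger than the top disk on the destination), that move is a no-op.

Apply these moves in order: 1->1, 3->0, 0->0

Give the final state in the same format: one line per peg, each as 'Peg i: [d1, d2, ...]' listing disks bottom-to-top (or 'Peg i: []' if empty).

Answer: Peg 0: [1]
Peg 1: []
Peg 2: [3]
Peg 3: [2]

Derivation:
After move 1 (1->1):
Peg 0: [1]
Peg 1: []
Peg 2: [3]
Peg 3: [2]

After move 2 (3->0):
Peg 0: [1]
Peg 1: []
Peg 2: [3]
Peg 3: [2]

After move 3 (0->0):
Peg 0: [1]
Peg 1: []
Peg 2: [3]
Peg 3: [2]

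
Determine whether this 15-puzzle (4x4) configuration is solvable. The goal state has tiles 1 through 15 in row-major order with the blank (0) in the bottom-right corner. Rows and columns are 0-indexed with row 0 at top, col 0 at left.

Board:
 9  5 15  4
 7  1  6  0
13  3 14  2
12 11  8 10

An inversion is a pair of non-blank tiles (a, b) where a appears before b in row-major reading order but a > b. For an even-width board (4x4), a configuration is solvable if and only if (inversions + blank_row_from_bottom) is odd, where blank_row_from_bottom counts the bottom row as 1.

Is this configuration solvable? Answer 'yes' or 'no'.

Answer: yes

Derivation:
Inversions: 50
Blank is in row 1 (0-indexed from top), which is row 3 counting from the bottom (bottom = 1).
50 + 3 = 53, which is odd, so the puzzle is solvable.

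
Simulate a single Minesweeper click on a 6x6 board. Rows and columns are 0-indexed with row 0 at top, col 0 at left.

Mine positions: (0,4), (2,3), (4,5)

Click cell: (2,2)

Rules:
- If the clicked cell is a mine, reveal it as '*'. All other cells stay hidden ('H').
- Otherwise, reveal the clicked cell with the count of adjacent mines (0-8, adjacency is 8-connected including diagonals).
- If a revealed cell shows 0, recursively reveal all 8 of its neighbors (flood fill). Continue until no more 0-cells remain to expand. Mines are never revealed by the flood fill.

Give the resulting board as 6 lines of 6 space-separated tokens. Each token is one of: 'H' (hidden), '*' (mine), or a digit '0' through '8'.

H H H H H H
H H H H H H
H H 1 H H H
H H H H H H
H H H H H H
H H H H H H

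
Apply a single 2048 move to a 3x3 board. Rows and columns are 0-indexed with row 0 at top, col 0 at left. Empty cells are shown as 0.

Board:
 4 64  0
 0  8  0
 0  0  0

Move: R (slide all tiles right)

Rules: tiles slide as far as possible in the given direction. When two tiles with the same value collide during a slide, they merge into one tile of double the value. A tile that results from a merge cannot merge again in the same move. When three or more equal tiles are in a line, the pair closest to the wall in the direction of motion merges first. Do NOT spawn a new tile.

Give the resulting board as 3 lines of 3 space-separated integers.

Slide right:
row 0: [4, 64, 0] -> [0, 4, 64]
row 1: [0, 8, 0] -> [0, 0, 8]
row 2: [0, 0, 0] -> [0, 0, 0]

Answer:  0  4 64
 0  0  8
 0  0  0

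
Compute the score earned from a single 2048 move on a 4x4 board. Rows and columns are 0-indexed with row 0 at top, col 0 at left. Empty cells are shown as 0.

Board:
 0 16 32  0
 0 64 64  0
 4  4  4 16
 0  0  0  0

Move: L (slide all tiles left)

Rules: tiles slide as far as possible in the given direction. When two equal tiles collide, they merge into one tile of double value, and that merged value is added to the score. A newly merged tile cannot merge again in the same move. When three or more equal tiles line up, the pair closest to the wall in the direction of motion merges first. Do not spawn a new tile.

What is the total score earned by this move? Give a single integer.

Answer: 136

Derivation:
Slide left:
row 0: [0, 16, 32, 0] -> [16, 32, 0, 0]  score +0 (running 0)
row 1: [0, 64, 64, 0] -> [128, 0, 0, 0]  score +128 (running 128)
row 2: [4, 4, 4, 16] -> [8, 4, 16, 0]  score +8 (running 136)
row 3: [0, 0, 0, 0] -> [0, 0, 0, 0]  score +0 (running 136)
Board after move:
 16  32   0   0
128   0   0   0
  8   4  16   0
  0   0   0   0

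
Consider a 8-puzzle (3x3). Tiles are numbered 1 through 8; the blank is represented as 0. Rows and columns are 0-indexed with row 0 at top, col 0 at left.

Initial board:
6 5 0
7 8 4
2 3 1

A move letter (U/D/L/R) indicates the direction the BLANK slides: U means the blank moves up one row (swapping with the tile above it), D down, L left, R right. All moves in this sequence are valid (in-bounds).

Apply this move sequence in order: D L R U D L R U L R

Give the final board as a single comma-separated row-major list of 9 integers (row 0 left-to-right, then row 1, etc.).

Answer: 6, 5, 0, 7, 8, 4, 2, 3, 1

Derivation:
After move 1 (D):
6 5 4
7 8 0
2 3 1

After move 2 (L):
6 5 4
7 0 8
2 3 1

After move 3 (R):
6 5 4
7 8 0
2 3 1

After move 4 (U):
6 5 0
7 8 4
2 3 1

After move 5 (D):
6 5 4
7 8 0
2 3 1

After move 6 (L):
6 5 4
7 0 8
2 3 1

After move 7 (R):
6 5 4
7 8 0
2 3 1

After move 8 (U):
6 5 0
7 8 4
2 3 1

After move 9 (L):
6 0 5
7 8 4
2 3 1

After move 10 (R):
6 5 0
7 8 4
2 3 1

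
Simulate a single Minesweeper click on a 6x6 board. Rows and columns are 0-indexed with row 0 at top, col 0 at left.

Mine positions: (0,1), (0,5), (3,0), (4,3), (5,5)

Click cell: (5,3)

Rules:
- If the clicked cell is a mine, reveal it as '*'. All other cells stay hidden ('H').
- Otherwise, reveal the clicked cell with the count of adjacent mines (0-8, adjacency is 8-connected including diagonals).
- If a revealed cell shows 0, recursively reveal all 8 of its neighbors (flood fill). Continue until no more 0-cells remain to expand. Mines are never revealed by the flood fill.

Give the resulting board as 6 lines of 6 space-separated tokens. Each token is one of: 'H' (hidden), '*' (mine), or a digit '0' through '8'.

H H H H H H
H H H H H H
H H H H H H
H H H H H H
H H H H H H
H H H 1 H H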